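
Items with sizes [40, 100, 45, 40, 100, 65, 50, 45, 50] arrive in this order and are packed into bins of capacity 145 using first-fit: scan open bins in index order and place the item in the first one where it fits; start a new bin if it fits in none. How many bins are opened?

4

  40 → bin 1 (new)  [load 40/145]
  100 → bin 1  [load 140/145]
  45 → bin 2 (new)  [load 45/145]
  40 → bin 2  [load 85/145]
  100 → bin 3 (new)  [load 100/145]
  65 → bin 4 (new)  [load 65/145]
  50 → bin 2  [load 135/145]
  45 → bin 3  [load 145/145]
  50 → bin 4  [load 115/145]
4 bins opened.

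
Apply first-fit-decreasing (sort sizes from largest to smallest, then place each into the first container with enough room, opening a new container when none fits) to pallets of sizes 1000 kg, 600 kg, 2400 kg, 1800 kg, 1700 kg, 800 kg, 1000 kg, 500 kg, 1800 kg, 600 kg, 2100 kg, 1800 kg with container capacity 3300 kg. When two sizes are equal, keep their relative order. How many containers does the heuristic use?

Sorted descending: 2400, 2100, 1800, 1800, 1800, 1700, 1000, 1000, 800, 600, 600, 500.
  2400 → container 1 (new)  [load 2400/3300]
  2100 → container 2 (new)  [load 2100/3300]
  1800 → container 3 (new)  [load 1800/3300]
  1800 → container 4 (new)  [load 1800/3300]
  1800 → container 5 (new)  [load 1800/3300]
  1700 → container 6 (new)  [load 1700/3300]
  1000 → container 2  [load 3100/3300]
  1000 → container 3  [load 2800/3300]
  800 → container 1  [load 3200/3300]
  600 → container 4  [load 2400/3300]
  600 → container 4  [load 3000/3300]
  500 → container 3  [load 3300/3300]
6 containers opened.

6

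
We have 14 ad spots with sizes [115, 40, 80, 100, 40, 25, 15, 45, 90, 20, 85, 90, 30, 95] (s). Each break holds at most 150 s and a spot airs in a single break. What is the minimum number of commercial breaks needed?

7

Total = 115 + 100 + 95 + 90 + 90 + 85 + 80 + 45 + 40 + 40 + 30 + 25 + 20 + 15 = 870 s.
Lower bound: ⌈870/150⌉ = 6 commercial breaks.
Also, 7 ad spots each exceed 75 s, and no two of those can share a break, so at least 7 commercial breaks are needed.
A packing using 7 commercial breaks:
  break 1: 115 + 30 = 145
  break 2: 100 + 45 = 145
  break 3: 95 + 40 + 15 = 150
  break 4: 90 + 40 + 20 = 150
  break 5: 90 + 25 = 115
  break 6: 85 = 85
  break 7: 80 = 80
This matches the lower bound, so 7 is optimal.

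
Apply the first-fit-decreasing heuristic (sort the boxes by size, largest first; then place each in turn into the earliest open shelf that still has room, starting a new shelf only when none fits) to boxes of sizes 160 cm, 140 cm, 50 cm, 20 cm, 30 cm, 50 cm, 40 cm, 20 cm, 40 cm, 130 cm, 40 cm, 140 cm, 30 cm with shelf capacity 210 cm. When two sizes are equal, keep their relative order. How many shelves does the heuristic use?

Sorted descending: 160, 140, 140, 130, 50, 50, 40, 40, 40, 30, 30, 20, 20.
  160 → shelf 1 (new)  [load 160/210]
  140 → shelf 2 (new)  [load 140/210]
  140 → shelf 3 (new)  [load 140/210]
  130 → shelf 4 (new)  [load 130/210]
  50 → shelf 1  [load 210/210]
  50 → shelf 2  [load 190/210]
  40 → shelf 3  [load 180/210]
  40 → shelf 4  [load 170/210]
  40 → shelf 4  [load 210/210]
  30 → shelf 3  [load 210/210]
  30 → shelf 5 (new)  [load 30/210]
  20 → shelf 2  [load 210/210]
  20 → shelf 5  [load 50/210]
5 shelves opened.

5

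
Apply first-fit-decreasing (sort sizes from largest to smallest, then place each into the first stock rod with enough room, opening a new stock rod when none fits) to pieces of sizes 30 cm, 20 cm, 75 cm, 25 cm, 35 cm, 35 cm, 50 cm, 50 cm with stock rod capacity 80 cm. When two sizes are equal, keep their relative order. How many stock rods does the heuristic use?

Sorted descending: 75, 50, 50, 35, 35, 30, 25, 20.
  75 → stock rod 1 (new)  [load 75/80]
  50 → stock rod 2 (new)  [load 50/80]
  50 → stock rod 3 (new)  [load 50/80]
  35 → stock rod 4 (new)  [load 35/80]
  35 → stock rod 4  [load 70/80]
  30 → stock rod 2  [load 80/80]
  25 → stock rod 3  [load 75/80]
  20 → stock rod 5 (new)  [load 20/80]
5 stock rods opened.

5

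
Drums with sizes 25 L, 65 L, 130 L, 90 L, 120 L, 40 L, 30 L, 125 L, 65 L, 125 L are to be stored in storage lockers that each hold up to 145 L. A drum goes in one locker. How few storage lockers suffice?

Total = 130 + 125 + 125 + 120 + 90 + 65 + 65 + 40 + 30 + 25 = 815 L.
Lower bound: ⌈815/145⌉ = 6 storage lockers.
A packing using 7 storage lockers:
  locker 1: 130 = 130
  locker 2: 125 = 125
  locker 3: 125 = 125
  locker 4: 120 + 25 = 145
  locker 5: 90 + 40 = 130
  locker 6: 65 + 65 = 130
  locker 7: 30 = 30
No arrangement into 6 storage lockers stays within capacity, so 7 is optimal.

7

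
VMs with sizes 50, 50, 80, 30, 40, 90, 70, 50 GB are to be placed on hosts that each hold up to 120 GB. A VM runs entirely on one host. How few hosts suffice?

4

Total = 90 + 80 + 70 + 50 + 50 + 50 + 40 + 30 = 460 GB.
Lower bound: ⌈460/120⌉ = 4 hosts.
A packing using 4 hosts:
  host 1: 90 + 30 = 120
  host 2: 80 + 40 = 120
  host 3: 70 + 50 = 120
  host 4: 50 + 50 = 100
This matches the lower bound, so 4 is optimal.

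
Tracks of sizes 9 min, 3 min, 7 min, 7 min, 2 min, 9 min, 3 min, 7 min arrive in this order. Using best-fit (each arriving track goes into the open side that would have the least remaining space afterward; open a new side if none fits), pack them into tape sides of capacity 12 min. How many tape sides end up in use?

5

  9 → side 1 (new)  [load 9/12]
  3 → side 1  [load 12/12]
  7 → side 2 (new)  [load 7/12]
  7 → side 3 (new)  [load 7/12]
  2 → side 2  [load 9/12]
  9 → side 4 (new)  [load 9/12]
  3 → side 2  [load 12/12]
  7 → side 5 (new)  [load 7/12]
5 tape sides opened.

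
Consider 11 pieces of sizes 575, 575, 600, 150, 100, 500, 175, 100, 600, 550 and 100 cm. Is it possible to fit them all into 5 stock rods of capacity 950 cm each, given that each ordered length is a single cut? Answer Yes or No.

No

Total = 4025 cm; ⌈4025/950⌉ = 5.
6 pieces each exceed half the capacity and cannot share a stock rod, forcing at least 6 stock rods.
At least 6 stock rods are required, but only 5 are allowed.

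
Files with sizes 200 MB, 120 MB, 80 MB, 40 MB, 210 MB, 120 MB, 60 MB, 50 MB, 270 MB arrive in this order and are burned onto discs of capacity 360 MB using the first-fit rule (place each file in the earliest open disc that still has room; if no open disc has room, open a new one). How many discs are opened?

  200 → disc 1 (new)  [load 200/360]
  120 → disc 1  [load 320/360]
  80 → disc 2 (new)  [load 80/360]
  40 → disc 1  [load 360/360]
  210 → disc 2  [load 290/360]
  120 → disc 3 (new)  [load 120/360]
  60 → disc 2  [load 350/360]
  50 → disc 3  [load 170/360]
  270 → disc 4 (new)  [load 270/360]
4 discs opened.

4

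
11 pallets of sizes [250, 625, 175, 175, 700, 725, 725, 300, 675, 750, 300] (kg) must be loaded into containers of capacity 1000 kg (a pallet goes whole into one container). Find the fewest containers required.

6

Total = 750 + 725 + 725 + 700 + 675 + 625 + 300 + 300 + 250 + 175 + 175 = 5400 kg.
Lower bound: ⌈5400/1000⌉ = 6 containers.
A packing using 6 containers:
  container 1: 750 + 250 = 1000
  container 2: 725 + 175 = 900
  container 3: 725 + 175 = 900
  container 4: 700 + 300 = 1000
  container 5: 675 + 300 = 975
  container 6: 625 = 625
This matches the lower bound, so 6 is optimal.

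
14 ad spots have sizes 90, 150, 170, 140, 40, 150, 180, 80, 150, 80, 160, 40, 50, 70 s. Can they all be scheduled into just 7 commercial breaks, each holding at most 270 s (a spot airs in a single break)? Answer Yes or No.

A valid assignment using 7 commercial breaks:
  break 1: 180 + 90 = 270
  break 2: 170 + 80 = 250
  break 3: 160 + 80 = 240
  break 4: 150 + 70 + 50 = 270
  break 5: 150 + 40 + 40 = 230
  break 6: 150 = 150
  break 7: 140 = 140
Every load is within 270 s, so 7 commercial breaks suffice.

Yes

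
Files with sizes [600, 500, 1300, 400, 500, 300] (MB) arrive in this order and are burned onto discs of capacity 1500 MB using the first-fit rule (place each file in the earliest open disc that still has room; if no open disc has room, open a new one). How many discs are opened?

3

  600 → disc 1 (new)  [load 600/1500]
  500 → disc 1  [load 1100/1500]
  1300 → disc 2 (new)  [load 1300/1500]
  400 → disc 1  [load 1500/1500]
  500 → disc 3 (new)  [load 500/1500]
  300 → disc 3  [load 800/1500]
3 discs opened.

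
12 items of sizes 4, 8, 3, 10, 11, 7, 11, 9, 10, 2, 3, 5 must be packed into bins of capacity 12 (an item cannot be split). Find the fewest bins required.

Total = 11 + 11 + 10 + 10 + 9 + 8 + 7 + 5 + 4 + 3 + 3 + 2 = 83.
Lower bound: ⌈83/12⌉ = 7 bins.
A packing using 8 bins:
  bin 1: 11 = 11
  bin 2: 11 = 11
  bin 3: 10 + 2 = 12
  bin 4: 10 = 10
  bin 5: 9 + 3 = 12
  bin 6: 8 + 4 = 12
  bin 7: 7 + 5 = 12
  bin 8: 3 = 3
No arrangement into 7 bins stays within capacity, so 8 is optimal.

8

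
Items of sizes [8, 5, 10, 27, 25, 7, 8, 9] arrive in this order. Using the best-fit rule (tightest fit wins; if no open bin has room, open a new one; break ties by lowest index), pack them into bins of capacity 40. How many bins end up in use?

3

  8 → bin 1 (new)  [load 8/40]
  5 → bin 1  [load 13/40]
  10 → bin 1  [load 23/40]
  27 → bin 2 (new)  [load 27/40]
  25 → bin 3 (new)  [load 25/40]
  7 → bin 2  [load 34/40]
  8 → bin 3  [load 33/40]
  9 → bin 1  [load 32/40]
3 bins opened.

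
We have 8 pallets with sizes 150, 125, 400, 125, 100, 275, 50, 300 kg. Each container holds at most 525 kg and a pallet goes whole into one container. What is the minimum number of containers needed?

3

Total = 400 + 300 + 275 + 150 + 125 + 125 + 100 + 50 = 1525 kg.
Lower bound: ⌈1525/525⌉ = 3 containers.
A packing using 3 containers:
  container 1: 400 + 125 = 525
  container 2: 300 + 150 + 50 = 500
  container 3: 275 + 125 + 100 = 500
This matches the lower bound, so 3 is optimal.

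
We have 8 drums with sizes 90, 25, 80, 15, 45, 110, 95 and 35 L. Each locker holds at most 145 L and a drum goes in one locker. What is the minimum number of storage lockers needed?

4

Total = 110 + 95 + 90 + 80 + 45 + 35 + 25 + 15 = 495 L.
Lower bound: ⌈495/145⌉ = 4 storage lockers.
A packing using 4 storage lockers:
  locker 1: 110 + 35 = 145
  locker 2: 95 + 45 = 140
  locker 3: 90 + 25 + 15 = 130
  locker 4: 80 = 80
This matches the lower bound, so 4 is optimal.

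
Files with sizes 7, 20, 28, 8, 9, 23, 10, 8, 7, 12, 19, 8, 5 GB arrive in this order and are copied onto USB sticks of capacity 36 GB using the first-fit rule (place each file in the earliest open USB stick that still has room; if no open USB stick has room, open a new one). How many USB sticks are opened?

  7 → USB stick 1 (new)  [load 7/36]
  20 → USB stick 1  [load 27/36]
  28 → USB stick 2 (new)  [load 28/36]
  8 → USB stick 1  [load 35/36]
  9 → USB stick 3 (new)  [load 9/36]
  23 → USB stick 3  [load 32/36]
  10 → USB stick 4 (new)  [load 10/36]
  8 → USB stick 2  [load 36/36]
  7 → USB stick 4  [load 17/36]
  12 → USB stick 4  [load 29/36]
  19 → USB stick 5 (new)  [load 19/36]
  8 → USB stick 5  [load 27/36]
  5 → USB stick 4  [load 34/36]
5 USB sticks opened.

5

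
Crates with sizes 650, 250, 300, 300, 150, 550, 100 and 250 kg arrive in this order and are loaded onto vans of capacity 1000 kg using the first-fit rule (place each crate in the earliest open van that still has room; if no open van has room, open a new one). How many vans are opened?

3

  650 → van 1 (new)  [load 650/1000]
  250 → van 1  [load 900/1000]
  300 → van 2 (new)  [load 300/1000]
  300 → van 2  [load 600/1000]
  150 → van 2  [load 750/1000]
  550 → van 3 (new)  [load 550/1000]
  100 → van 1  [load 1000/1000]
  250 → van 2  [load 1000/1000]
3 vans opened.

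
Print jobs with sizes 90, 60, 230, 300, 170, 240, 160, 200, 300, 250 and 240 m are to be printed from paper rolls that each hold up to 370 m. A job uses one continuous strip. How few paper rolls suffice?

Total = 300 + 300 + 250 + 240 + 240 + 230 + 200 + 170 + 160 + 90 + 60 = 2240 m.
Lower bound: ⌈2240/370⌉ = 7 paper rolls.
A packing using 8 paper rolls:
  roll 1: 300 + 60 = 360
  roll 2: 300 = 300
  roll 3: 250 + 90 = 340
  roll 4: 240 = 240
  roll 5: 240 = 240
  roll 6: 230 = 230
  roll 7: 200 + 170 = 370
  roll 8: 160 = 160
No arrangement into 7 paper rolls stays within capacity, so 8 is optimal.

8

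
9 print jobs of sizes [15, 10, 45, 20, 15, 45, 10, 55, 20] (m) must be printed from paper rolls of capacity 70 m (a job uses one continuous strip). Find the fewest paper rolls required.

4

Total = 55 + 45 + 45 + 20 + 20 + 15 + 15 + 10 + 10 = 235 m.
Lower bound: ⌈235/70⌉ = 4 paper rolls.
A packing using 4 paper rolls:
  roll 1: 55 + 15 = 70
  roll 2: 45 + 20 = 65
  roll 3: 45 + 20 = 65
  roll 4: 15 + 10 + 10 = 35
This matches the lower bound, so 4 is optimal.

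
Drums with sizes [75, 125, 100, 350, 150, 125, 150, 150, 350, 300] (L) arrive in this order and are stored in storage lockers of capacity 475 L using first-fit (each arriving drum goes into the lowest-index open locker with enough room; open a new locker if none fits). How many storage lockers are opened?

5

  75 → locker 1 (new)  [load 75/475]
  125 → locker 1  [load 200/475]
  100 → locker 1  [load 300/475]
  350 → locker 2 (new)  [load 350/475]
  150 → locker 1  [load 450/475]
  125 → locker 2  [load 475/475]
  150 → locker 3 (new)  [load 150/475]
  150 → locker 3  [load 300/475]
  350 → locker 4 (new)  [load 350/475]
  300 → locker 5 (new)  [load 300/475]
5 storage lockers opened.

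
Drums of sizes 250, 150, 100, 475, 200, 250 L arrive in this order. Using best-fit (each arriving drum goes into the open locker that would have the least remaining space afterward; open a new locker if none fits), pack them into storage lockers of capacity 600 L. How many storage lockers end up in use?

3

  250 → locker 1 (new)  [load 250/600]
  150 → locker 1  [load 400/600]
  100 → locker 1  [load 500/600]
  475 → locker 2 (new)  [load 475/600]
  200 → locker 3 (new)  [load 200/600]
  250 → locker 3  [load 450/600]
3 storage lockers opened.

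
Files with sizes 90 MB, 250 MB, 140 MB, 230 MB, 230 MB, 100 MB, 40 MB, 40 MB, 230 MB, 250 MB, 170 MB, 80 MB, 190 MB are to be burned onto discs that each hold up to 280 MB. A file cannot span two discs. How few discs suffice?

Total = 250 + 250 + 230 + 230 + 230 + 190 + 170 + 140 + 100 + 90 + 80 + 40 + 40 = 2040 MB.
Lower bound: ⌈2040/280⌉ = 8 discs.
A packing using 8 discs:
  disc 1: 250 = 250
  disc 2: 250 = 250
  disc 3: 230 + 40 = 270
  disc 4: 230 + 40 = 270
  disc 5: 230 = 230
  disc 6: 190 + 90 = 280
  disc 7: 170 + 100 = 270
  disc 8: 140 + 80 = 220
This matches the lower bound, so 8 is optimal.

8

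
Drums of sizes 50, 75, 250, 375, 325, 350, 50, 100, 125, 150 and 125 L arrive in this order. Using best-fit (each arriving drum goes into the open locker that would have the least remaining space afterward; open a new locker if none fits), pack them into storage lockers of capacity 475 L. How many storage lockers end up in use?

  50 → locker 1 (new)  [load 50/475]
  75 → locker 1  [load 125/475]
  250 → locker 1  [load 375/475]
  375 → locker 2 (new)  [load 375/475]
  325 → locker 3 (new)  [load 325/475]
  350 → locker 4 (new)  [load 350/475]
  50 → locker 1  [load 425/475]
  100 → locker 2  [load 475/475]
  125 → locker 4  [load 475/475]
  150 → locker 3  [load 475/475]
  125 → locker 5 (new)  [load 125/475]
5 storage lockers opened.

5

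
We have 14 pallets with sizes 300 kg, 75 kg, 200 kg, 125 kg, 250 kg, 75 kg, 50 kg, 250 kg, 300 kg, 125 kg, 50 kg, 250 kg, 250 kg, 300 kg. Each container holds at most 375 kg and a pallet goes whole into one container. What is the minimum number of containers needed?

Total = 300 + 300 + 300 + 250 + 250 + 250 + 250 + 200 + 125 + 125 + 75 + 75 + 50 + 50 = 2600 kg.
Lower bound: ⌈2600/375⌉ = 7 containers.
Also, 8 pallets each exceed 375/2 kg, and no two of those can share a container, so at least 8 containers are needed.
A packing using 8 containers:
  container 1: 300 + 75 = 375
  container 2: 300 + 75 = 375
  container 3: 300 + 50 = 350
  container 4: 250 + 125 = 375
  container 5: 250 + 125 = 375
  container 6: 250 + 50 = 300
  container 7: 250 = 250
  container 8: 200 = 200
This matches the lower bound, so 8 is optimal.

8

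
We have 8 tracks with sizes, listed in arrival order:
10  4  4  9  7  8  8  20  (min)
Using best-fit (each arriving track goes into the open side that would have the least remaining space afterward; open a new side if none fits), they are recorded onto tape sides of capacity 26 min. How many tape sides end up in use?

  10 → side 1 (new)  [load 10/26]
  4 → side 1  [load 14/26]
  4 → side 1  [load 18/26]
  9 → side 2 (new)  [load 9/26]
  7 → side 1  [load 25/26]
  8 → side 2  [load 17/26]
  8 → side 2  [load 25/26]
  20 → side 3 (new)  [load 20/26]
3 tape sides opened.

3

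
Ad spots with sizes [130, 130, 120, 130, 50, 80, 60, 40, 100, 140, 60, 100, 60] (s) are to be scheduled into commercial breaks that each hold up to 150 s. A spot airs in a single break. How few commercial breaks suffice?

Total = 140 + 130 + 130 + 130 + 120 + 100 + 100 + 80 + 60 + 60 + 60 + 50 + 40 = 1200 s.
Lower bound: ⌈1200/150⌉ = 8 commercial breaks.
A packing using 9 commercial breaks:
  break 1: 140 = 140
  break 2: 130 = 130
  break 3: 130 = 130
  break 4: 130 = 130
  break 5: 120 = 120
  break 6: 100 + 50 = 150
  break 7: 100 + 40 = 140
  break 8: 80 + 60 = 140
  break 9: 60 + 60 = 120
No arrangement into 8 commercial breaks stays within capacity, so 9 is optimal.

9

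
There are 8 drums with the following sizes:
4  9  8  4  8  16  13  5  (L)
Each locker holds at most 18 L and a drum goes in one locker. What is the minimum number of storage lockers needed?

4

Total = 16 + 13 + 9 + 8 + 8 + 5 + 4 + 4 = 67 L.
Lower bound: ⌈67/18⌉ = 4 storage lockers.
A packing using 4 storage lockers:
  locker 1: 16 = 16
  locker 2: 13 + 5 = 18
  locker 3: 9 + 8 = 17
  locker 4: 8 + 4 + 4 = 16
This matches the lower bound, so 4 is optimal.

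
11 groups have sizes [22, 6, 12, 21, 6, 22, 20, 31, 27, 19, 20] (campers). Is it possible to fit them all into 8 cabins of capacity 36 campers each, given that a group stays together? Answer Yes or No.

A valid assignment using 8 cabins:
  cabin 1: 31 = 31
  cabin 2: 27 + 6 = 33
  cabin 3: 22 + 12 = 34
  cabin 4: 22 + 6 = 28
  cabin 5: 21 = 21
  cabin 6: 20 = 20
  cabin 7: 20 = 20
  cabin 8: 19 = 19
Every load is within 36 campers, so 8 cabins suffice.

Yes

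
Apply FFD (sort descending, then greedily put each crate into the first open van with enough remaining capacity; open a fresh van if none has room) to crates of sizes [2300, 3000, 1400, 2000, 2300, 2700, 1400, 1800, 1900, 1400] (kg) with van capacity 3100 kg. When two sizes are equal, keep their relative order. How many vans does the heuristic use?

9

Sorted descending: 3000, 2700, 2300, 2300, 2000, 1900, 1800, 1400, 1400, 1400.
  3000 → van 1 (new)  [load 3000/3100]
  2700 → van 2 (new)  [load 2700/3100]
  2300 → van 3 (new)  [load 2300/3100]
  2300 → van 4 (new)  [load 2300/3100]
  2000 → van 5 (new)  [load 2000/3100]
  1900 → van 6 (new)  [load 1900/3100]
  1800 → van 7 (new)  [load 1800/3100]
  1400 → van 8 (new)  [load 1400/3100]
  1400 → van 8  [load 2800/3100]
  1400 → van 9 (new)  [load 1400/3100]
9 vans opened.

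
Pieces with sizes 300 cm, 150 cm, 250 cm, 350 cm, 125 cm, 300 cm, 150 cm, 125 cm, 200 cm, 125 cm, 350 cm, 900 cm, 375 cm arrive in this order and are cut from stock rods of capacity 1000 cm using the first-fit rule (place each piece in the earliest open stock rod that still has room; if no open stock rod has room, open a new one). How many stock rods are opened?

  300 → stock rod 1 (new)  [load 300/1000]
  150 → stock rod 1  [load 450/1000]
  250 → stock rod 1  [load 700/1000]
  350 → stock rod 2 (new)  [load 350/1000]
  125 → stock rod 1  [load 825/1000]
  300 → stock rod 2  [load 650/1000]
  150 → stock rod 1  [load 975/1000]
  125 → stock rod 2  [load 775/1000]
  200 → stock rod 2  [load 975/1000]
  125 → stock rod 3 (new)  [load 125/1000]
  350 → stock rod 3  [load 475/1000]
  900 → stock rod 4 (new)  [load 900/1000]
  375 → stock rod 3  [load 850/1000]
4 stock rods opened.

4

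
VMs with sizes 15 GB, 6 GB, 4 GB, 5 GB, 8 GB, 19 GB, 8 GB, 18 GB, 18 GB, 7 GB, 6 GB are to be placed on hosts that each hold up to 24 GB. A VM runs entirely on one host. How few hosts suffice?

5

Total = 19 + 18 + 18 + 15 + 8 + 8 + 7 + 6 + 6 + 5 + 4 = 114 GB.
Lower bound: ⌈114/24⌉ = 5 hosts.
A packing using 5 hosts:
  host 1: 19 + 5 = 24
  host 2: 18 + 6 = 24
  host 3: 18 + 6 = 24
  host 4: 15 + 8 = 23
  host 5: 8 + 7 + 4 = 19
This matches the lower bound, so 5 is optimal.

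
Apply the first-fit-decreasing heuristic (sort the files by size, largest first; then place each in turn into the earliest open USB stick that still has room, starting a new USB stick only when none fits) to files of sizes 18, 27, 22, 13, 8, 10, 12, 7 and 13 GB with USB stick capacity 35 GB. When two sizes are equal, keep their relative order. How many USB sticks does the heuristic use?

4

Sorted descending: 27, 22, 18, 13, 13, 12, 10, 8, 7.
  27 → USB stick 1 (new)  [load 27/35]
  22 → USB stick 2 (new)  [load 22/35]
  18 → USB stick 3 (new)  [load 18/35]
  13 → USB stick 2  [load 35/35]
  13 → USB stick 3  [load 31/35]
  12 → USB stick 4 (new)  [load 12/35]
  10 → USB stick 4  [load 22/35]
  8 → USB stick 1  [load 35/35]
  7 → USB stick 4  [load 29/35]
4 USB sticks opened.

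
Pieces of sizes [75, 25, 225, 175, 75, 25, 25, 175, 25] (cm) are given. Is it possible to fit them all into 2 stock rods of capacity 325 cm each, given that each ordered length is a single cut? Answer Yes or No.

Total = 825 cm; ⌈825/325⌉ = 3.
At least 3 stock rods are required, but only 2 are allowed.

No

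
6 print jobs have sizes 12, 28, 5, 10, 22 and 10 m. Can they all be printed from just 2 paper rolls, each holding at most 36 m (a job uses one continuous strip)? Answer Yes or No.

No

Total = 87 m; ⌈87/36⌉ = 3.
At least 3 paper rolls are required, but only 2 are allowed.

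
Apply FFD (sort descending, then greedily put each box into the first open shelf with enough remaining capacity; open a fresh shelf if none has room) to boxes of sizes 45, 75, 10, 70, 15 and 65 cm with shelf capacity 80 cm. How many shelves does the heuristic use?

Sorted descending: 75, 70, 65, 45, 15, 10.
  75 → shelf 1 (new)  [load 75/80]
  70 → shelf 2 (new)  [load 70/80]
  65 → shelf 3 (new)  [load 65/80]
  45 → shelf 4 (new)  [load 45/80]
  15 → shelf 3  [load 80/80]
  10 → shelf 2  [load 80/80]
4 shelves opened.

4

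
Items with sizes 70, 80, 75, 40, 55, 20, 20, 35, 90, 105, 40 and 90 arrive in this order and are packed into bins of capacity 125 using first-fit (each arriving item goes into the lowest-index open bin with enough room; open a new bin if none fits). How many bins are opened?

  70 → bin 1 (new)  [load 70/125]
  80 → bin 2 (new)  [load 80/125]
  75 → bin 3 (new)  [load 75/125]
  40 → bin 1  [load 110/125]
  55 → bin 4 (new)  [load 55/125]
  20 → bin 2  [load 100/125]
  20 → bin 2  [load 120/125]
  35 → bin 3  [load 110/125]
  90 → bin 5 (new)  [load 90/125]
  105 → bin 6 (new)  [load 105/125]
  40 → bin 4  [load 95/125]
  90 → bin 7 (new)  [load 90/125]
7 bins opened.

7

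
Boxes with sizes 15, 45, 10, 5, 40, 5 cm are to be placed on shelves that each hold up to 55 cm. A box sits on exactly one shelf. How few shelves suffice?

Total = 45 + 40 + 15 + 10 + 5 + 5 = 120 cm.
Lower bound: ⌈120/55⌉ = 3 shelves.
A packing using 3 shelves:
  shelf 1: 45 + 10 = 55
  shelf 2: 40 + 15 = 55
  shelf 3: 5 + 5 = 10
This matches the lower bound, so 3 is optimal.

3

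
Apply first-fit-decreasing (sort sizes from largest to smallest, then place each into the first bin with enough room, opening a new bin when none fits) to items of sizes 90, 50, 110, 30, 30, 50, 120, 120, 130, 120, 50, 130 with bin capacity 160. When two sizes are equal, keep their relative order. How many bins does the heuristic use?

8

Sorted descending: 130, 130, 120, 120, 120, 110, 90, 50, 50, 50, 30, 30.
  130 → bin 1 (new)  [load 130/160]
  130 → bin 2 (new)  [load 130/160]
  120 → bin 3 (new)  [load 120/160]
  120 → bin 4 (new)  [load 120/160]
  120 → bin 5 (new)  [load 120/160]
  110 → bin 6 (new)  [load 110/160]
  90 → bin 7 (new)  [load 90/160]
  50 → bin 6  [load 160/160]
  50 → bin 7  [load 140/160]
  50 → bin 8 (new)  [load 50/160]
  30 → bin 1  [load 160/160]
  30 → bin 2  [load 160/160]
8 bins opened.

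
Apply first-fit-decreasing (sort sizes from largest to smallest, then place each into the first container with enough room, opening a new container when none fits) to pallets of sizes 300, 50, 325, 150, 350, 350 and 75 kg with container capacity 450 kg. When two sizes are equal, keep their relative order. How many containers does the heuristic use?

4

Sorted descending: 350, 350, 325, 300, 150, 75, 50.
  350 → container 1 (new)  [load 350/450]
  350 → container 2 (new)  [load 350/450]
  325 → container 3 (new)  [load 325/450]
  300 → container 4 (new)  [load 300/450]
  150 → container 4  [load 450/450]
  75 → container 1  [load 425/450]
  50 → container 2  [load 400/450]
4 containers opened.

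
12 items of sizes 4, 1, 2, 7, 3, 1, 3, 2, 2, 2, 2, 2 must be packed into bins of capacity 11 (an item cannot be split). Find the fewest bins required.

3

Total = 7 + 4 + 3 + 3 + 2 + 2 + 2 + 2 + 2 + 2 + 1 + 1 = 31.
Lower bound: ⌈31/11⌉ = 3 bins.
A packing using 3 bins:
  bin 1: 7 + 4 = 11
  bin 2: 3 + 3 + 2 + 2 + 1 = 11
  bin 3: 2 + 2 + 2 + 2 + 1 = 9
This matches the lower bound, so 3 is optimal.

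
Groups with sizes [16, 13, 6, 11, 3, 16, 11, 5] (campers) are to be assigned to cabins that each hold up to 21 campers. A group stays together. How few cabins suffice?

5

Total = 16 + 16 + 13 + 11 + 11 + 6 + 5 + 3 = 81 campers.
Lower bound: ⌈81/21⌉ = 4 cabins.
Also, 5 groups each exceed 21/2 campers, and no two of those can share a cabin, so at least 5 cabins are needed.
A packing using 5 cabins:
  cabin 1: 16 + 5 = 21
  cabin 2: 16 + 3 = 19
  cabin 3: 13 + 6 = 19
  cabin 4: 11 = 11
  cabin 5: 11 = 11
This matches the lower bound, so 5 is optimal.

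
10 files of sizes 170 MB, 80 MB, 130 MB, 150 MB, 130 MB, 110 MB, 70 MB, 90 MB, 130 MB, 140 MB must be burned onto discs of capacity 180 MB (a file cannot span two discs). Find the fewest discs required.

Total = 170 + 150 + 140 + 130 + 130 + 130 + 110 + 90 + 80 + 70 = 1200 MB.
Lower bound: ⌈1200/180⌉ = 7 discs.
A packing using 8 discs:
  disc 1: 170 = 170
  disc 2: 150 = 150
  disc 3: 140 = 140
  disc 4: 130 = 130
  disc 5: 130 = 130
  disc 6: 130 = 130
  disc 7: 110 + 70 = 180
  disc 8: 90 + 80 = 170
No arrangement into 7 discs stays within capacity, so 8 is optimal.

8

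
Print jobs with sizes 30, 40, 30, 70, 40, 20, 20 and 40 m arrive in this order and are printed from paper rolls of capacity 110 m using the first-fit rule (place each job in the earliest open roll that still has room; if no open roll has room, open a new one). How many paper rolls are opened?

3

  30 → roll 1 (new)  [load 30/110]
  40 → roll 1  [load 70/110]
  30 → roll 1  [load 100/110]
  70 → roll 2 (new)  [load 70/110]
  40 → roll 2  [load 110/110]
  20 → roll 3 (new)  [load 20/110]
  20 → roll 3  [load 40/110]
  40 → roll 3  [load 80/110]
3 paper rolls opened.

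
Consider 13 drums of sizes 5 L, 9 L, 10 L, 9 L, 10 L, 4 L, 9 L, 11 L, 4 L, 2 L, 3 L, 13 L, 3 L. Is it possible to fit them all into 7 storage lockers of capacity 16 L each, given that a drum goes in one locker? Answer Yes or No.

A valid assignment using 7 storage lockers:
  locker 1: 13 + 3 = 16
  locker 2: 11 + 5 = 16
  locker 3: 10 + 4 + 2 = 16
  locker 4: 10 + 4 = 14
  locker 5: 9 + 3 = 12
  locker 6: 9 = 9
  locker 7: 9 = 9
Every load is within 16 L, so 7 storage lockers suffice.

Yes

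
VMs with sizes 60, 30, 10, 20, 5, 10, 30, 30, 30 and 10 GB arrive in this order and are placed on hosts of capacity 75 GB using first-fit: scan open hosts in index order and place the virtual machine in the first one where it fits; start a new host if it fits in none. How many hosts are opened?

4

  60 → host 1 (new)  [load 60/75]
  30 → host 2 (new)  [load 30/75]
  10 → host 1  [load 70/75]
  20 → host 2  [load 50/75]
  5 → host 1  [load 75/75]
  10 → host 2  [load 60/75]
  30 → host 3 (new)  [load 30/75]
  30 → host 3  [load 60/75]
  30 → host 4 (new)  [load 30/75]
  10 → host 2  [load 70/75]
4 hosts opened.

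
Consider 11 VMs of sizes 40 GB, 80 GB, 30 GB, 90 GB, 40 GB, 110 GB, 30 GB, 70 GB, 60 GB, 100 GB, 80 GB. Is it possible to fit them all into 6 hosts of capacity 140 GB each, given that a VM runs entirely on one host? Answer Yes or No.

Yes

A valid assignment using 6 hosts:
  host 1: 110 + 30 = 140
  host 2: 100 + 40 = 140
  host 3: 90 + 40 = 130
  host 4: 80 + 60 = 140
  host 5: 80 + 30 = 110
  host 6: 70 = 70
Every load is within 140 GB, so 6 hosts suffice.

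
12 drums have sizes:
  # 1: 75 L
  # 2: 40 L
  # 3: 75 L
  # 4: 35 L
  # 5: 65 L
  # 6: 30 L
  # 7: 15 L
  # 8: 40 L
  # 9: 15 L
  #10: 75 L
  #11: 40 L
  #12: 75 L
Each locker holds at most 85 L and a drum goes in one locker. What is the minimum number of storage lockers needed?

Total = 75 + 75 + 75 + 75 + 65 + 40 + 40 + 40 + 35 + 30 + 15 + 15 = 580 L.
Lower bound: ⌈580/85⌉ = 7 storage lockers.
A packing using 8 storage lockers:
  locker 1: 75 = 75
  locker 2: 75 = 75
  locker 3: 75 = 75
  locker 4: 75 = 75
  locker 5: 65 + 15 = 80
  locker 6: 40 + 40 = 80
  locker 7: 40 + 35 = 75
  locker 8: 30 + 15 = 45
No arrangement into 7 storage lockers stays within capacity, so 8 is optimal.

8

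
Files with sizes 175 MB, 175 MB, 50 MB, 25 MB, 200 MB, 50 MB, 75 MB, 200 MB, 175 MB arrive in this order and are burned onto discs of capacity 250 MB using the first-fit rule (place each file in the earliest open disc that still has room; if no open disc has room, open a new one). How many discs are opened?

  175 → disc 1 (new)  [load 175/250]
  175 → disc 2 (new)  [load 175/250]
  50 → disc 1  [load 225/250]
  25 → disc 1  [load 250/250]
  200 → disc 3 (new)  [load 200/250]
  50 → disc 2  [load 225/250]
  75 → disc 4 (new)  [load 75/250]
  200 → disc 5 (new)  [load 200/250]
  175 → disc 4  [load 250/250]
5 discs opened.

5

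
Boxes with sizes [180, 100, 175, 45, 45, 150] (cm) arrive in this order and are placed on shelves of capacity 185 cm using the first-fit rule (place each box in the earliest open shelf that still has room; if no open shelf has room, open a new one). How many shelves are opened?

  180 → shelf 1 (new)  [load 180/185]
  100 → shelf 2 (new)  [load 100/185]
  175 → shelf 3 (new)  [load 175/185]
  45 → shelf 2  [load 145/185]
  45 → shelf 4 (new)  [load 45/185]
  150 → shelf 5 (new)  [load 150/185]
5 shelves opened.

5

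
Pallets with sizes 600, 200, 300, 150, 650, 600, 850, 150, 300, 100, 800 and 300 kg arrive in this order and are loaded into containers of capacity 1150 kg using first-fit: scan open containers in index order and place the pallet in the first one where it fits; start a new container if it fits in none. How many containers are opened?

5

  600 → container 1 (new)  [load 600/1150]
  200 → container 1  [load 800/1150]
  300 → container 1  [load 1100/1150]
  150 → container 2 (new)  [load 150/1150]
  650 → container 2  [load 800/1150]
  600 → container 3 (new)  [load 600/1150]
  850 → container 4 (new)  [load 850/1150]
  150 → container 2  [load 950/1150]
  300 → container 3  [load 900/1150]
  100 → container 2  [load 1050/1150]
  800 → container 5 (new)  [load 800/1150]
  300 → container 4  [load 1150/1150]
5 containers opened.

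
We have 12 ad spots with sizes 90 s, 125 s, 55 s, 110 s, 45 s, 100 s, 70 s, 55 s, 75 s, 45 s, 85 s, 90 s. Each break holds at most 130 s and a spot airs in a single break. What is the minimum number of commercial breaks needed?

Total = 125 + 110 + 100 + 90 + 90 + 85 + 75 + 70 + 55 + 55 + 45 + 45 = 945 s.
Lower bound: ⌈945/130⌉ = 8 commercial breaks.
A packing using 9 commercial breaks:
  break 1: 125 = 125
  break 2: 110 = 110
  break 3: 100 = 100
  break 4: 90 = 90
  break 5: 90 = 90
  break 6: 85 + 45 = 130
  break 7: 75 + 55 = 130
  break 8: 70 + 55 = 125
  break 9: 45 = 45
No arrangement into 8 commercial breaks stays within capacity, so 9 is optimal.

9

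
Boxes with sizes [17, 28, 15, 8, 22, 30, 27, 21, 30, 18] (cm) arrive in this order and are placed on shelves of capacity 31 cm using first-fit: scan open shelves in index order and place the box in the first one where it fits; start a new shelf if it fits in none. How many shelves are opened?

  17 → shelf 1 (new)  [load 17/31]
  28 → shelf 2 (new)  [load 28/31]
  15 → shelf 3 (new)  [load 15/31]
  8 → shelf 1  [load 25/31]
  22 → shelf 4 (new)  [load 22/31]
  30 → shelf 5 (new)  [load 30/31]
  27 → shelf 6 (new)  [load 27/31]
  21 → shelf 7 (new)  [load 21/31]
  30 → shelf 8 (new)  [load 30/31]
  18 → shelf 9 (new)  [load 18/31]
9 shelves opened.

9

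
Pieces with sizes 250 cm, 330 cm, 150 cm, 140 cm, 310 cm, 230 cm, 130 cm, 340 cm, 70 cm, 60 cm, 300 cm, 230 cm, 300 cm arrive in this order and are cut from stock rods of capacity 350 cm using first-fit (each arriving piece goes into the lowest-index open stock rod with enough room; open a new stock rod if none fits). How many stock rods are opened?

10

  250 → stock rod 1 (new)  [load 250/350]
  330 → stock rod 2 (new)  [load 330/350]
  150 → stock rod 3 (new)  [load 150/350]
  140 → stock rod 3  [load 290/350]
  310 → stock rod 4 (new)  [load 310/350]
  230 → stock rod 5 (new)  [load 230/350]
  130 → stock rod 6 (new)  [load 130/350]
  340 → stock rod 7 (new)  [load 340/350]
  70 → stock rod 1  [load 320/350]
  60 → stock rod 3  [load 350/350]
  300 → stock rod 8 (new)  [load 300/350]
  230 → stock rod 9 (new)  [load 230/350]
  300 → stock rod 10 (new)  [load 300/350]
10 stock rods opened.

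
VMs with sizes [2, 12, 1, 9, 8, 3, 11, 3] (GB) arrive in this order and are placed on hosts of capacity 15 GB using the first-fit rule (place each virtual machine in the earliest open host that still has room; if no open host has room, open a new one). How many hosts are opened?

4

  2 → host 1 (new)  [load 2/15]
  12 → host 1  [load 14/15]
  1 → host 1  [load 15/15]
  9 → host 2 (new)  [load 9/15]
  8 → host 3 (new)  [load 8/15]
  3 → host 2  [load 12/15]
  11 → host 4 (new)  [load 11/15]
  3 → host 2  [load 15/15]
4 hosts opened.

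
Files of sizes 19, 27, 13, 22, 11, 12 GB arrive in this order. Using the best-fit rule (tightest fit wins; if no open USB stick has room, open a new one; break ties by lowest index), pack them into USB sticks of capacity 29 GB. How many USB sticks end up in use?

  19 → USB stick 1 (new)  [load 19/29]
  27 → USB stick 2 (new)  [load 27/29]
  13 → USB stick 3 (new)  [load 13/29]
  22 → USB stick 4 (new)  [load 22/29]
  11 → USB stick 3  [load 24/29]
  12 → USB stick 5 (new)  [load 12/29]
5 USB sticks opened.

5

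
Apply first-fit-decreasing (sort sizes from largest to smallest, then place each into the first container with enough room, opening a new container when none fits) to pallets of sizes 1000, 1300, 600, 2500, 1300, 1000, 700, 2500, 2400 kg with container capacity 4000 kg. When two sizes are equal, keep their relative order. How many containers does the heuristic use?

Sorted descending: 2500, 2500, 2400, 1300, 1300, 1000, 1000, 700, 600.
  2500 → container 1 (new)  [load 2500/4000]
  2500 → container 2 (new)  [load 2500/4000]
  2400 → container 3 (new)  [load 2400/4000]
  1300 → container 1  [load 3800/4000]
  1300 → container 2  [load 3800/4000]
  1000 → container 3  [load 3400/4000]
  1000 → container 4 (new)  [load 1000/4000]
  700 → container 4  [load 1700/4000]
  600 → container 3  [load 4000/4000]
4 containers opened.

4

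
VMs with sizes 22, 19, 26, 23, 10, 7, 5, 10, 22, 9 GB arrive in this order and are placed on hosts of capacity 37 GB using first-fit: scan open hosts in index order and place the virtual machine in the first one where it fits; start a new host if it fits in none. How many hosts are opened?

  22 → host 1 (new)  [load 22/37]
  19 → host 2 (new)  [load 19/37]
  26 → host 3 (new)  [load 26/37]
  23 → host 4 (new)  [load 23/37]
  10 → host 1  [load 32/37]
  7 → host 2  [load 26/37]
  5 → host 1  [load 37/37]
  10 → host 2  [load 36/37]
  22 → host 5 (new)  [load 22/37]
  9 → host 3  [load 35/37]
5 hosts opened.

5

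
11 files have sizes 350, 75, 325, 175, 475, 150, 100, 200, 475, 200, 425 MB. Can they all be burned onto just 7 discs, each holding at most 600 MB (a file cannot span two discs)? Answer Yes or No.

Yes

A valid assignment using 6 discs:
  disc 1: 475 + 100 = 575
  disc 2: 475 + 75 = 550
  disc 3: 425 + 175 = 600
  disc 4: 350 + 200 = 550
  disc 5: 325 + 200 = 525
  disc 6: 150 = 150
That uses only 6 ≤ 7, so 7 discs are enough.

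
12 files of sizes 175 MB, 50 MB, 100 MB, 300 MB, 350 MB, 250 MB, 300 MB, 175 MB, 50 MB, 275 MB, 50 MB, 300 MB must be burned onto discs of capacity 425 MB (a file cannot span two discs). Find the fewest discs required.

Total = 350 + 300 + 300 + 300 + 275 + 250 + 175 + 175 + 100 + 50 + 50 + 50 = 2375 MB.
Lower bound: ⌈2375/425⌉ = 6 discs.
A packing using 7 discs:
  disc 1: 350 + 50 = 400
  disc 2: 300 + 100 = 400
  disc 3: 300 + 50 + 50 = 400
  disc 4: 300 = 300
  disc 5: 275 = 275
  disc 6: 250 + 175 = 425
  disc 7: 175 = 175
No arrangement into 6 discs stays within capacity, so 7 is optimal.

7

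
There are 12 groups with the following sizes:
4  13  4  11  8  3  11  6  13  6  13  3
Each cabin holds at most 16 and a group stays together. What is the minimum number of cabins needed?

Total = 13 + 13 + 13 + 11 + 11 + 8 + 6 + 6 + 4 + 4 + 3 + 3 = 95.
Lower bound: ⌈95/16⌉ = 6 cabins.
A packing using 7 cabins:
  cabin 1: 13 + 3 = 16
  cabin 2: 13 + 3 = 16
  cabin 3: 13 = 13
  cabin 4: 11 + 4 = 15
  cabin 5: 11 + 4 = 15
  cabin 6: 8 + 6 = 14
  cabin 7: 6 = 6
No arrangement into 6 cabins stays within capacity, so 7 is optimal.

7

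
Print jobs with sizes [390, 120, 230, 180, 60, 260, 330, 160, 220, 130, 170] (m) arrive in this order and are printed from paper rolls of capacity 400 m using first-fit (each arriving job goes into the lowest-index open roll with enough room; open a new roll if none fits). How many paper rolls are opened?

  390 → roll 1 (new)  [load 390/400]
  120 → roll 2 (new)  [load 120/400]
  230 → roll 2  [load 350/400]
  180 → roll 3 (new)  [load 180/400]
  60 → roll 3  [load 240/400]
  260 → roll 4 (new)  [load 260/400]
  330 → roll 5 (new)  [load 330/400]
  160 → roll 3  [load 400/400]
  220 → roll 6 (new)  [load 220/400]
  130 → roll 4  [load 390/400]
  170 → roll 6  [load 390/400]
6 paper rolls opened.

6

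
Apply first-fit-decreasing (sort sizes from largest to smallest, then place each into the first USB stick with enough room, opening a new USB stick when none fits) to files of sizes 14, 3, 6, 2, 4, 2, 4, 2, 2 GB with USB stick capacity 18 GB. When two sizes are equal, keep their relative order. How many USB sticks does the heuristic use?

Sorted descending: 14, 6, 4, 4, 3, 2, 2, 2, 2.
  14 → USB stick 1 (new)  [load 14/18]
  6 → USB stick 2 (new)  [load 6/18]
  4 → USB stick 1  [load 18/18]
  4 → USB stick 2  [load 10/18]
  3 → USB stick 2  [load 13/18]
  2 → USB stick 2  [load 15/18]
  2 → USB stick 2  [load 17/18]
  2 → USB stick 3 (new)  [load 2/18]
  2 → USB stick 3  [load 4/18]
3 USB sticks opened.

3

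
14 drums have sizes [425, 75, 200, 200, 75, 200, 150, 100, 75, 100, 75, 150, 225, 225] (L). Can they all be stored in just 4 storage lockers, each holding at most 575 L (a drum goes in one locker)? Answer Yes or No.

Yes

A valid assignment using 4 storage lockers:
  locker 1: 425 + 150 = 575
  locker 2: 225 + 225 + 100 = 550
  locker 3: 200 + 200 + 100 + 75 = 575
  locker 4: 200 + 150 + 75 + 75 + 75 = 575
Every load is within 575 L, so 4 storage lockers suffice.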